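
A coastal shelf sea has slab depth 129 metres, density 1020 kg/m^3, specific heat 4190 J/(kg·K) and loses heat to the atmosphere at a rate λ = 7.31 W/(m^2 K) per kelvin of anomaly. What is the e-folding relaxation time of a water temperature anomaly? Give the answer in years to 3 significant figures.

2.39 years

Areal heat capacity C = ρ c_p D = 1020 × 4190 × 129 = 5.51×10^8 J/(m²·K).
Relaxation time τ = C / λ = 5.51×10^8 / 7.31 = 7.54×10^7 s.
In years: 7.54×10^7 s / (3.156×10^7 s/year) = 2.39 years.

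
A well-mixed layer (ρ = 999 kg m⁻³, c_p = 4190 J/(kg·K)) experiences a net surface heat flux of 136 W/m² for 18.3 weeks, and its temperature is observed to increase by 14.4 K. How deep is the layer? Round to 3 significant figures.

25.0 m

Heat input Q = F Δt = 136 × 1.11×10^7 s = 1.51×10^9 J/m².
Required areal heat capacity C = Q / ΔT = 1.05×10^8 J/(m²·K).
Depth D = C / (ρ c_p) = 1.05×10^8 / (999 × 4190) = 25.0 m.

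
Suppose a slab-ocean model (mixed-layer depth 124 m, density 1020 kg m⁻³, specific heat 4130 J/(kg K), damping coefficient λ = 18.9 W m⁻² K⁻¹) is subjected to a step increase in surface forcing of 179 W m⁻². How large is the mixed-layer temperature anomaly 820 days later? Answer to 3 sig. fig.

8.74 K

Areal heat capacity C = ρ c_p D = 1020 × 4130 × 124 = 5.22×10^8 J/(m²·K).
τ = C / λ = 5.22×10^8 / 18.9 = 2.76×10^7 s.
Equilibrium anomaly ΔT_eq = F / λ = 179 / 18.9 = 9.47 K.
t = 820 days = 7.08×10^7 s, so t/τ = 2.56.
ΔT(t) = ΔT_eq (1 − e^(−t/τ)) = 9.47 × (1 − e^−2.56) = 8.74 K.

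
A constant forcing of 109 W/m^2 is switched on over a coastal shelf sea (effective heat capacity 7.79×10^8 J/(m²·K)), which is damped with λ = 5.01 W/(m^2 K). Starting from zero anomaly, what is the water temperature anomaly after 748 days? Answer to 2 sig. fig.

7.4 K

Areal heat capacity C = 7.79×10^8 J/(m²·K) (given).
τ = C / λ = 7.79×10^8 / 5.01 = 1.55×10^8 s.
Equilibrium anomaly ΔT_eq = F / λ = 109 / 5.01 = 21.8 K.
t = 748 days = 6.46×10^7 s, so t/τ = 0.416.
ΔT(t) = ΔT_eq (1 − e^(−t/τ)) = 21.8 × (1 − e^−0.416) = 7.40 K.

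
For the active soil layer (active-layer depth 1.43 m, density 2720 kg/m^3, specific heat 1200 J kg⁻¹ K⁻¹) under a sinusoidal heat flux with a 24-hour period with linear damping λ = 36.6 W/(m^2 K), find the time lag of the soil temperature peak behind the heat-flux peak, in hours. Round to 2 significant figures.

5.6 hours

Areal heat capacity C = ρ c_p D = 2720 × 1200 × 1.43 = 4.67×10^6 J/(m²·K).
ω = 2π / 86400 s = 7.27×10^-5 s⁻¹.
Phase lag φ = arctan(Cω/λ) = arctan(339/36.6) = 1.46 rad.
Time lag = φ / ω = 1.46 / 7.27×10^-5 = 20100 s = 5.59 hours.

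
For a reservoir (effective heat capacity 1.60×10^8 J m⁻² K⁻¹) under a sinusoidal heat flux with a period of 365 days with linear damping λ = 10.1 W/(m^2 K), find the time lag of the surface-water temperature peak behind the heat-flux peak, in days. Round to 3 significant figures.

Areal heat capacity C = 1.60×10^8 J m⁻² K⁻¹ (given).
ω = 2π / 3.15×10^7 s = 1.99×10^-7 s⁻¹.
Phase lag φ = arctan(Cω/λ) = arctan(31.9/10.1) = 1.26 rad.
Time lag = φ / ω = 1.26 / 1.99×10^-7 = 6.34×10^6 s = 73.4 days.

73.4 days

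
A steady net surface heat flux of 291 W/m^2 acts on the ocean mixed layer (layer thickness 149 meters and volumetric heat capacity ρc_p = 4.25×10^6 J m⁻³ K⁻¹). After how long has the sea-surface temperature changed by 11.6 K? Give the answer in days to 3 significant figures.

292 days

Areal heat capacity C = ρc_p × D = 4.25×10^6 × 149 = 6.33×10^8 J m⁻² K⁻¹.
Time required: Δt = C ΔT / F = 6.33×10^8 × 11.6 / 291 = 2.52×10^7 s.
In days: 2.52×10^7 s / (86400 s/day) = 292 days.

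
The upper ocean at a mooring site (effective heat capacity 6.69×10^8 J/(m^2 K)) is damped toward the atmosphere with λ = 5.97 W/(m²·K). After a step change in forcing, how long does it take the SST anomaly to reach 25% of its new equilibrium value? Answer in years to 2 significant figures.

Areal heat capacity C = 6.69×10^8 J/(m^2 K) (given).
τ = C / λ = 6.69×10^8 / 5.97 = 1.12×10^8 s.
Fraction reached: 1 − e^(−t/τ) = 0.25 ⇒ t = −τ ln(1 − 0.25) = τ × 0.288.
t = 3.22×10^7 s = 1.02 years.

1.0 years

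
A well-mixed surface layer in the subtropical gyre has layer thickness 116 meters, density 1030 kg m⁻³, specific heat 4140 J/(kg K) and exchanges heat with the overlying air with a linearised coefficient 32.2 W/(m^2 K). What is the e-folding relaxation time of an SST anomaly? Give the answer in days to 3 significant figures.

Areal heat capacity C = ρ c_p D = 1030 × 4140 × 116 = 4.95×10^8 J/(m^2 K).
Relaxation time τ = C / λ = 4.95×10^8 / 32.2 = 1.54×10^7 s.
In days: 1.54×10^7 s / (86400 s/day) = 178 days.

178 days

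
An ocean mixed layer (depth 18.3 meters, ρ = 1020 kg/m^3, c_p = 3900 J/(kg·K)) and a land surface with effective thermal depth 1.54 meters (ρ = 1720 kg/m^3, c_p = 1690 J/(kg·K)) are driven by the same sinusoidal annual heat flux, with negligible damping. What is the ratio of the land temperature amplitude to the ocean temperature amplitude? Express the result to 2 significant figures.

16

C_ocean = 1020 × 3900 × 18.3 = 7.28×10^7 J/(m²·K).
C_land = 1720 × 1690 × 1.54 = 4.48×10^6 J/(m²·K).
Undamped amplitude ∝ 1/C, so A_land/A_ocean = C_ocean/C_land = 16.3.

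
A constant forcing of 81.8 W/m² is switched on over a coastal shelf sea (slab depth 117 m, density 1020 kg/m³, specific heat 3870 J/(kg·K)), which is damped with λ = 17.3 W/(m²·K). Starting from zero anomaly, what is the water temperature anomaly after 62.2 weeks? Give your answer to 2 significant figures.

3.6 K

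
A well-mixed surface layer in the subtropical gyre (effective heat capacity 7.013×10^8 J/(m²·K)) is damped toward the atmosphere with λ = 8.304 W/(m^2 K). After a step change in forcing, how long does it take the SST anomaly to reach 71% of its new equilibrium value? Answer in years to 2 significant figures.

3.3 years

Areal heat capacity C = 7.013×10^8 J/(m²·K) (given).
τ = C / λ = 7.01×10^8 / 8.304 = 8.45×10^7 s.
Fraction reached: 1 − e^(−t/τ) = 0.71 ⇒ t = −τ ln(1 − 0.71) = τ × 1.24.
t = 1.05×10^8 s = 3.31 years.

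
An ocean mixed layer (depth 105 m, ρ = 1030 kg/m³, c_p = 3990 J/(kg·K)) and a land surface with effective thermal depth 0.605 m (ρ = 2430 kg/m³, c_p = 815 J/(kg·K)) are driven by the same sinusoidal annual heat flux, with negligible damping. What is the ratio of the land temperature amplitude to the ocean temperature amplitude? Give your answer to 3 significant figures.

360

C_ocean = 1030 × 3990 × 105 = 4.32×10^8 J/(m²·K).
C_land = 2430 × 815 × 0.605 = 1.20×10^6 J/(m²·K).
Undamped amplitude ∝ 1/C, so A_land/A_ocean = C_ocean/C_land = 360.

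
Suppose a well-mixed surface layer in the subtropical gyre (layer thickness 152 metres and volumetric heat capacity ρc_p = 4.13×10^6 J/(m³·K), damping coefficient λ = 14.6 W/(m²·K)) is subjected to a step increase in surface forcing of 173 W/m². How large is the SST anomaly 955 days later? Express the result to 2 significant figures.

10 K

Areal heat capacity C = ρc_p × D = 4.13×10^6 × 152 = 6.28×10^8 J m⁻² K⁻¹.
τ = C / λ = 6.28×10^8 / 14.6 = 4.30×10^7 s.
Equilibrium anomaly ΔT_eq = F / λ = 173 / 14.6 = 11.8 K.
t = 955 days = 8.25×10^7 s, so t/τ = 1.92.
ΔT(t) = ΔT_eq (1 − e^(−t/τ)) = 11.8 × (1 − e^−1.92) = 10.1 K.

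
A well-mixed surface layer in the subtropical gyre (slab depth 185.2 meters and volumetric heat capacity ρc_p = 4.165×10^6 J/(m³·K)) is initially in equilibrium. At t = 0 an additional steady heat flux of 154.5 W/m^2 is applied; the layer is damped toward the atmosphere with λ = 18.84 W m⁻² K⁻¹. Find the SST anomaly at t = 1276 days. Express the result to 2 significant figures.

Areal heat capacity C = ρc_p × D = 4.165×10^6 × 185.2 = 7.71×10^8 J/(m²·K).
τ = C / λ = 7.71×10^8 / 18.84 = 4.09×10^7 s.
Equilibrium anomaly ΔT_eq = F / λ = 154.5 / 18.84 = 8.20 K.
t = 1276 days = 1.10×10^8 s, so t/τ = 2.69.
ΔT(t) = ΔT_eq (1 − e^(−t/τ)) = 8.20 × (1 − e^−2.69) = 7.65 K.

7.6 K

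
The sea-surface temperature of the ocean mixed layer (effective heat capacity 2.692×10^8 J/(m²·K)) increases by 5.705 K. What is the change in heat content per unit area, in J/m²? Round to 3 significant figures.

Areal heat capacity C = 2.692×10^8 J/(m²·K) (given).
ΔQ = C ΔT = 2.69×10^8 × 5.705 = 1.54×10^9 J/m².

1.54×10^9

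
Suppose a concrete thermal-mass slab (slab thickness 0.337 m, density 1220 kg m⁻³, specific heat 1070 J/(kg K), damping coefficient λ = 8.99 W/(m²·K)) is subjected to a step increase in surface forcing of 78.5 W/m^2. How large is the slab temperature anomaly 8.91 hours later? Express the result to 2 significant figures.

Areal heat capacity C = ρ c_p D = 1220 × 1070 × 0.337 = 4.40×10^5 J/(m²·K).
τ = C / λ = 4.40×10^5 / 8.99 = 48900 s.
Equilibrium anomaly ΔT_eq = F / λ = 78.5 / 8.99 = 8.73 K.
t = 8.91 hours = 32100 s, so t/τ = 0.655.
ΔT(t) = ΔT_eq (1 − e^(−t/τ)) = 8.73 × (1 − e^−0.655) = 4.20 K.

4.2 K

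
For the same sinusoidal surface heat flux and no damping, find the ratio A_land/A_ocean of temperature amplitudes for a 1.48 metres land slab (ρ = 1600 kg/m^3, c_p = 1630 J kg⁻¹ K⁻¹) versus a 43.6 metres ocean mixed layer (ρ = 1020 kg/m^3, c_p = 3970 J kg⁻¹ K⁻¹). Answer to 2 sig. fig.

46

C_ocean = 1020 × 3970 × 43.6 = 1.77×10^8 J/(m²·K).
C_land = 1600 × 1630 × 1.48 = 3.86×10^6 J/(m²·K).
Undamped amplitude ∝ 1/C, so A_land/A_ocean = C_ocean/C_land = 45.7.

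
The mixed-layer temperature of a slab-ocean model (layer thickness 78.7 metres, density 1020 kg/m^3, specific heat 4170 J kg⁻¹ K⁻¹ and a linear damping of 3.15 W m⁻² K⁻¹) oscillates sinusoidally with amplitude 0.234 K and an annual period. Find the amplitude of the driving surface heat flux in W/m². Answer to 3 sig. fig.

15.6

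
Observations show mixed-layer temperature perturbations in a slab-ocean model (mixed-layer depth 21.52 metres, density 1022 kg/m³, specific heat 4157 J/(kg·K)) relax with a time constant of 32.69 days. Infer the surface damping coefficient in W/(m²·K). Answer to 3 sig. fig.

Areal heat capacity C = ρ c_p D = 1022 × 4157 × 21.52 = 9.14×10^7 J m⁻² K⁻¹.
τ = 32.69 days = 2.82×10^6 s.
λ = C / τ = 9.14×10^7 / 2.82×10^6 = 32.4 W/(m²·K).

32.4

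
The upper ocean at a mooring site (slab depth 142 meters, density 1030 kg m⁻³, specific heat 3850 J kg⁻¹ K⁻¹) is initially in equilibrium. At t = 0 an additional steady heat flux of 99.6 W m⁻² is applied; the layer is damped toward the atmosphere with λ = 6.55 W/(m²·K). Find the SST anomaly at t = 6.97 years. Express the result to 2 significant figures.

14 K

Areal heat capacity C = ρ c_p D = 1030 × 3850 × 142 = 5.63×10^8 J/(m^2 K).
τ = C / λ = 5.63×10^8 / 6.55 = 8.60×10^7 s.
Equilibrium anomaly ΔT_eq = F / λ = 99.6 / 6.55 = 15.2 K.
t = 6.97 years = 2.20×10^8 s, so t/τ = 2.56.
ΔT(t) = ΔT_eq (1 − e^(−t/τ)) = 15.2 × (1 − e^−2.56) = 14.0 K.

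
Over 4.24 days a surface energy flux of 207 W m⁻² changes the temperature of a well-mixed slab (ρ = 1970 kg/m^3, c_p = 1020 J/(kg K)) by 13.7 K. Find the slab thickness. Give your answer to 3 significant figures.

2.75 m

Heat input Q = F Δt = 207 × 3.66×10^5 s = 7.58×10^7 J/m².
Required areal heat capacity C = Q / ΔT = 5.54×10^6 J/(m²·K).
Depth D = C / (ρ c_p) = 5.54×10^6 / (1970 × 1020) = 2.75 m.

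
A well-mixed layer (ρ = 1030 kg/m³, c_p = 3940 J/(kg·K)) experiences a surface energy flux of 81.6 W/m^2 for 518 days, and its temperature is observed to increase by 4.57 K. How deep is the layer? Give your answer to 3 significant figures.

197 m

Heat input Q = F Δt = 81.6 × 4.48×10^7 s = 3.65×10^9 J/m².
Required areal heat capacity C = Q / ΔT = 7.99×10^8 J/(m²·K).
Depth D = C / (ρ c_p) = 7.99×10^8 / (1030 × 3940) = 197 m.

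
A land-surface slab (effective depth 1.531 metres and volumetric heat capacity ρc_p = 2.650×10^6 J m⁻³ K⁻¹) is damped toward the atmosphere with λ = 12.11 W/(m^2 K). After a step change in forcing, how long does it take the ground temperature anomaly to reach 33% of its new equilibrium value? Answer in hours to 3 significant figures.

Areal heat capacity C = ρc_p × D = 2.650×10^6 × 1.531 = 4.06×10^6 J/(m²·K).
τ = C / λ = 4.06×10^6 / 12.11 = 3.35×10^5 s.
Fraction reached: 1 − e^(−t/τ) = 0.33 ⇒ t = −τ ln(1 − 0.33) = τ × 0.400.
t = 1.34×10^5 s = 37.3 hours.

37.3 hours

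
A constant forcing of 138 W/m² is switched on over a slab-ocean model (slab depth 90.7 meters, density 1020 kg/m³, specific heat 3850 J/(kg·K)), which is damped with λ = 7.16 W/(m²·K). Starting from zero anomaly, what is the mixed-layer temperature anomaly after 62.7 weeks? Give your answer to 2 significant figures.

10 K

Areal heat capacity C = ρ c_p D = 1020 × 3850 × 90.7 = 3.56×10^8 J/(m^2 K).
τ = C / λ = 3.56×10^8 / 7.16 = 4.97×10^7 s.
Equilibrium anomaly ΔT_eq = F / λ = 138 / 7.16 = 19.3 K.
t = 62.7 weeks = 3.79×10^7 s, so t/τ = 0.762.
ΔT(t) = ΔT_eq (1 − e^(−t/τ)) = 19.3 × (1 − e^−0.762) = 10.3 K.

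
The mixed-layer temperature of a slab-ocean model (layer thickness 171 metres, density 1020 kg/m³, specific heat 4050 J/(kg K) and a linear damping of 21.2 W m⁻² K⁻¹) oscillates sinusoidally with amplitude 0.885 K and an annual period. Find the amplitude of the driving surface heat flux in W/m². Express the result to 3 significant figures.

126

Areal heat capacity C = ρ c_p D = 1020 × 4050 × 171 = 7.06×10^8 J/(m^2 K).
ω = 2π / 3.15×10^7 s = 1.99×10^-7 s⁻¹.
√((Cω)² + λ²) = √((141)² + 21.2²) = 142 W/(m²·K).
F₀ = A × √((Cω)²+λ²) = 0.885 × 142 = 126 W/m².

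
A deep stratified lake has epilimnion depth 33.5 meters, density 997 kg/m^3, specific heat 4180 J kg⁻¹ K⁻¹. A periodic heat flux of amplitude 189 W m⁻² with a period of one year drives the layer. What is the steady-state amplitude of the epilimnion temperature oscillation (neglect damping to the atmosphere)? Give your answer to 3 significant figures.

6.79 K

Areal heat capacity C = ρ c_p D = 997 × 4180 × 33.5 = 1.40×10^8 J m⁻² K⁻¹.
Angular frequency ω = 2π / T = 2π / 3.15×10^7 s = 1.99×10^-7 s⁻¹.
Cω = 1.40×10^8 × 1.99×10^-7 = 27.8 W/(m²·K).
Amplitude A = F₀ / (Cω) = 189 / 27.8 = 6.79 K.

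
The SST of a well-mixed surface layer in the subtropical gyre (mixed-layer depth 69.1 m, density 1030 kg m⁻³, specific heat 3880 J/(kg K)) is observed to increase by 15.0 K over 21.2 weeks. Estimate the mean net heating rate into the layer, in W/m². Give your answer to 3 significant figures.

Areal heat capacity C = ρ c_p D = 1030 × 3880 × 69.1 = 2.76×10^8 J/(m^2 K).
Required heat per unit area: Q = C ΔT = 2.76×10^8 × 15.0 = 4.14×10^9 J/m².
Flux F = Q / Δt = 4.14×10^9 / 1.28×10^7 s = 323 W/m².

323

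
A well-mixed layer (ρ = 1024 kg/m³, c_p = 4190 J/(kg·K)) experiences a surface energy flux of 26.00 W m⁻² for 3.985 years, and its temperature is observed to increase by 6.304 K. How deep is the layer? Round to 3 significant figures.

121 m

Heat input Q = F Δt = 26.00 × 1.26×10^8 s = 3.27×10^9 J/m².
Required areal heat capacity C = Q / ΔT = 5.19×10^8 J/(m²·K).
Depth D = C / (ρ c_p) = 5.19×10^8 / (1024 × 4190) = 121 m.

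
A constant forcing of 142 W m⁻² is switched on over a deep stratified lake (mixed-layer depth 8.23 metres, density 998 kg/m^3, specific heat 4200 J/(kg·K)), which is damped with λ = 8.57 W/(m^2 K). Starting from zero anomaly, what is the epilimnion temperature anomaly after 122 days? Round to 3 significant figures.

15.4 K

Areal heat capacity C = ρ c_p D = 998 × 4200 × 8.23 = 3.45×10^7 J/(m^2 K).
τ = C / λ = 3.45×10^7 / 8.57 = 4.03×10^6 s.
Equilibrium anomaly ΔT_eq = F / λ = 142 / 8.57 = 16.6 K.
t = 122 days = 1.05×10^7 s, so t/τ = 2.62.
ΔT(t) = ΔT_eq (1 − e^(−t/τ)) = 16.6 × (1 − e^−2.62) = 15.4 K.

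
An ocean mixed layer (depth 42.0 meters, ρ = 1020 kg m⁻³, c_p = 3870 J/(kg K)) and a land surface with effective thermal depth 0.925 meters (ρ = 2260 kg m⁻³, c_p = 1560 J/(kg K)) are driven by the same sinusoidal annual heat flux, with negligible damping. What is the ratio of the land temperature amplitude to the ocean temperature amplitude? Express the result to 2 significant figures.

51

C_ocean = 1020 × 3870 × 42.0 = 1.66×10^8 J/(m²·K).
C_land = 2260 × 1560 × 0.925 = 3.26×10^6 J/(m²·K).
Undamped amplitude ∝ 1/C, so A_land/A_ocean = C_ocean/C_land = 50.8.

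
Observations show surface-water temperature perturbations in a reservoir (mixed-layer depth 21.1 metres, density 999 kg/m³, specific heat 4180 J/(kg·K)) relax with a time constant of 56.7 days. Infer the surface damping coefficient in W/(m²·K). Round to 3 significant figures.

18.0

Areal heat capacity C = ρ c_p D = 999 × 4180 × 21.1 = 8.81×10^7 J m⁻² K⁻¹.
τ = 56.7 days = 4.90×10^6 s.
λ = C / τ = 8.81×10^7 / 4.90×10^6 = 18.0 W/(m²·K).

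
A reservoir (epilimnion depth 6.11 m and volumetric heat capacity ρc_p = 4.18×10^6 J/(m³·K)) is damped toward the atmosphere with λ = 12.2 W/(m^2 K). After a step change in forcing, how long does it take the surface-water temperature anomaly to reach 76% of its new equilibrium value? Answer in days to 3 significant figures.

Areal heat capacity C = ρc_p × D = 4.18×10^6 × 6.11 = 2.55×10^7 J/(m²·K).
τ = C / λ = 2.55×10^7 / 12.2 = 2.09×10^6 s.
Fraction reached: 1 − e^(−t/τ) = 0.76 ⇒ t = −τ ln(1 − 0.76) = τ × 1.43.
t = 2.99×10^6 s = 34.6 days.

34.6 days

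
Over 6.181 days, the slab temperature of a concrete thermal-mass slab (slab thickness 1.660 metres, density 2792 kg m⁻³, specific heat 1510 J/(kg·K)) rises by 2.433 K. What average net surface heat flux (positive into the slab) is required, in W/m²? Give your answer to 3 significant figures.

Areal heat capacity C = ρ c_p D = 2792 × 1510 × 1.660 = 7.00×10^6 J/(m^2 K).
Required heat per unit area: Q = C ΔT = 7.00×10^6 × 2.433 = 1.70×10^7 J/m².
Flux F = Q / Δt = 1.70×10^7 / 5.34×10^5 s = 31.9 W/m².

31.9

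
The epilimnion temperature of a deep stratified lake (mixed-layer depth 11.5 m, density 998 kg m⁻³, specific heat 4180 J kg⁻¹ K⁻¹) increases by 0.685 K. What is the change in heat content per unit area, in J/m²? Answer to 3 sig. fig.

3.29×10^7

Areal heat capacity C = ρ c_p D = 998 × 4180 × 11.5 = 4.80×10^7 J/(m²·K).
ΔQ = C ΔT = 4.80×10^7 × 0.685 = 3.29×10^7 J/m².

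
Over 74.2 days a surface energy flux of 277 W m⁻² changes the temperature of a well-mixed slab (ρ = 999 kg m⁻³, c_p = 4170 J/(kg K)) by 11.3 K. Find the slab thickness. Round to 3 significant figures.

37.7 m

Heat input Q = F Δt = 277 × 6.41×10^6 s = 1.78×10^9 J/m².
Required areal heat capacity C = Q / ΔT = 1.57×10^8 J/(m²·K).
Depth D = C / (ρ c_p) = 1.57×10^8 / (999 × 4170) = 37.7 m.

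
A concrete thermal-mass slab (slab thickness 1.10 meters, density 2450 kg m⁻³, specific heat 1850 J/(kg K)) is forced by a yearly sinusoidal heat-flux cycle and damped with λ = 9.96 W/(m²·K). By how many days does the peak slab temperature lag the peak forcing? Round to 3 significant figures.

5.77 days

Areal heat capacity C = ρ c_p D = 2450 × 1850 × 1.10 = 4.99×10^6 J/(m^2 K).
ω = 2π / 3.15×10^7 s = 1.99×10^-7 s⁻¹.
Phase lag φ = arctan(Cω/λ) = arctan(0.993/9.96) = 0.0994 rad.
Time lag = φ / ω = 0.0994 / 1.99×10^-7 = 4.99×10^5 s = 5.77 days.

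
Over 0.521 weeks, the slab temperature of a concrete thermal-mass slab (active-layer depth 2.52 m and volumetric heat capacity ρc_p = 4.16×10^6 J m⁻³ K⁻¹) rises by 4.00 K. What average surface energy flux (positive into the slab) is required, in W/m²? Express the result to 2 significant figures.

130

Areal heat capacity C = ρc_p × D = 4.16×10^6 × 2.52 = 1.05×10^7 J/(m²·K).
Required heat per unit area: Q = C ΔT = 1.05×10^7 × 4.00 = 4.19×10^7 J/m².
Flux F = Q / Δt = 4.19×10^7 / 3.15×10^5 s = 133 W/m².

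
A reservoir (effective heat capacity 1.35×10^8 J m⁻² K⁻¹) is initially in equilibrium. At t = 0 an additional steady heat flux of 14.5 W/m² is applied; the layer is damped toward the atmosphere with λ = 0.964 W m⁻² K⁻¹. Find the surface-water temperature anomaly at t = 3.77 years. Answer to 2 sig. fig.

Areal heat capacity C = 1.35×10^8 J m⁻² K⁻¹ (given).
τ = C / λ = 1.35×10^8 / 0.964 = 1.40×10^8 s.
Equilibrium anomaly ΔT_eq = F / λ = 14.5 / 0.964 = 15.0 K.
t = 3.77 years = 1.19×10^8 s, so t/τ = 0.850.
ΔT(t) = ΔT_eq (1 − e^(−t/τ)) = 15.0 × (1 − e^−0.850) = 8.61 K.

8.6 K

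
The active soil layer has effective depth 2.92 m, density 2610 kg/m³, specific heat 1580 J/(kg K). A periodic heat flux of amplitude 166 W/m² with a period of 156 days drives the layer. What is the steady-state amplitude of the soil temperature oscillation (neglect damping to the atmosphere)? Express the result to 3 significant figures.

Areal heat capacity C = ρ c_p D = 2610 × 1580 × 2.92 = 1.20×10^7 J m⁻² K⁻¹.
Angular frequency ω = 2π / T = 2π / 1.35×10^7 s = 4.66×10^-7 s⁻¹.
Cω = 1.20×10^7 × 4.66×10^-7 = 5.61 W/(m²·K).
Amplitude A = F₀ / (Cω) = 166 / 5.61 = 29.6 K.

29.6 K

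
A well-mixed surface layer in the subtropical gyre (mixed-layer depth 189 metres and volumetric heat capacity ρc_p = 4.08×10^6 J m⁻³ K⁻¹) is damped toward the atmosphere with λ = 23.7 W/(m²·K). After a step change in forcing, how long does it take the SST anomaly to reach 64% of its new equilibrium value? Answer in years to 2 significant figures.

1.1 years

Areal heat capacity C = ρc_p × D = 4.08×10^6 × 189 = 7.71×10^8 J m⁻² K⁻¹.
τ = C / λ = 7.71×10^8 / 23.7 = 3.25×10^7 s.
Fraction reached: 1 − e^(−t/τ) = 0.64 ⇒ t = −τ ln(1 − 0.64) = τ × 1.02.
t = 3.32×10^7 s = 1.05 years.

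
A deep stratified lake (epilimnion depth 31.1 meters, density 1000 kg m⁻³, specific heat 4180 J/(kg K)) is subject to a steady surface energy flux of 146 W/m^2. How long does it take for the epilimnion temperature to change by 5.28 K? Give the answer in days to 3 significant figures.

54.4 days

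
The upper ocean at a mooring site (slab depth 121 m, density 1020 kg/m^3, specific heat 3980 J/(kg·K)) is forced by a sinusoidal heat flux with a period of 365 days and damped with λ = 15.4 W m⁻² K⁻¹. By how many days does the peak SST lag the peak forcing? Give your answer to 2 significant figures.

Areal heat capacity C = ρ c_p D = 1020 × 3980 × 121 = 4.91×10^8 J m⁻² K⁻¹.
ω = 2π / 3.15×10^7 s = 1.99×10^-7 s⁻¹.
Phase lag φ = arctan(Cω/λ) = arctan(97.9/15.4) = 1.41 rad.
Time lag = φ / ω = 1.41 / 1.99×10^-7 = 7.10×10^6 s = 82.2 days.

82 days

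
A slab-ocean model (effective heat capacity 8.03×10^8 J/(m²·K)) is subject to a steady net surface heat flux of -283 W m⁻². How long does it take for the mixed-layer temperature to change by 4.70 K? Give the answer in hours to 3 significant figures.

3700 hours

Areal heat capacity C = 8.03×10^8 J/(m²·K) (given).
Time required: Δt = C ΔT / F = 8.03×10^8 × -4.70 / -283 = 1.33×10^7 s.
In hours: 1.33×10^7 s / (3600 s/hour) = 3700 hours.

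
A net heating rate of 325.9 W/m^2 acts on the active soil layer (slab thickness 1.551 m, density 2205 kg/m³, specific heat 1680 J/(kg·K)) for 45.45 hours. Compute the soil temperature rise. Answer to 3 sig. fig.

Areal heat capacity C = ρ c_p D = 2205 × 1680 × 1.551 = 5.75×10^6 J/(m^2 K).
Net heat input Q = F Δt = 325.9 × (45.45 hours × 3600 s/hour) = 5.33×10^7 J/m².
ΔT = Q / C = 5.33×10^7 / 5.75×10^6 = 9.28 K.

9.28 K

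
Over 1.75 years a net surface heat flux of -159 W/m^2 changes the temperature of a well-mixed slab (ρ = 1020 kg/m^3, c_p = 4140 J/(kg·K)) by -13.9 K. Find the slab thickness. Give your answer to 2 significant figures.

Heat input Q = F Δt = -159 × 5.52×10^7 s = -8.78×10^9 J/m².
Required areal heat capacity C = Q / ΔT = 6.32×10^8 J/(m²·K).
Depth D = C / (ρ c_p) = 6.32×10^8 / (1020 × 4140) = 150 m.

150 m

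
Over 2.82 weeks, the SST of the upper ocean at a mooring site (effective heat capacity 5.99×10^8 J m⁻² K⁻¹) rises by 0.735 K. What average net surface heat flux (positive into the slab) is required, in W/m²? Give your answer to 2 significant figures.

Areal heat capacity C = 5.99×10^8 J m⁻² K⁻¹ (given).
Required heat per unit area: Q = C ΔT = 5.99×10^8 × 0.735 = 4.40×10^8 J/m².
Flux F = Q / Δt = 4.40×10^8 / 1.71×10^6 s = 258 W/m².

260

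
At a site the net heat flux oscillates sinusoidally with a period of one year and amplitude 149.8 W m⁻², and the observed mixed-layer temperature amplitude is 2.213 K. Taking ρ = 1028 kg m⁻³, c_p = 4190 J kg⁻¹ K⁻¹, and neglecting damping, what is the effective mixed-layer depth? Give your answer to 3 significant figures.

ω = 2π / 3.15×10^7 s = 1.99×10^-7 s⁻¹.
Required C = F₀ / (A ω) = 149.8 / (2.213 × 1.99×10^-7) = 3.40×10^8 J/(m²·K).
D = C / (ρ c_p) = 3.40×10^8 / (1028 × 4190) = 78.9 m.

78.9 m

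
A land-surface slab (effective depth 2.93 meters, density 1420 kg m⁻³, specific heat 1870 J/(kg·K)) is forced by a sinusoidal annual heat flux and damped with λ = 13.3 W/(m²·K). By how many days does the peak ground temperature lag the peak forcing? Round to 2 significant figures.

Areal heat capacity C = ρ c_p D = 1420 × 1870 × 2.93 = 7.78×10^6 J/(m^2 K).
ω = 2π / 3.15×10^7 s = 1.99×10^-7 s⁻¹.
Phase lag φ = arctan(Cω/λ) = arctan(1.55/13.3) = 0.116 rad.
Time lag = φ / ω = 0.116 / 1.99×10^-7 = 5.82×10^5 s = 6.74 days.

6.7 days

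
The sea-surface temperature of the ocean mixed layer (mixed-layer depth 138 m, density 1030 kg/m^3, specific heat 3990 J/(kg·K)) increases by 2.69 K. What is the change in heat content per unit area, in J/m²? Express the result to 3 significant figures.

Areal heat capacity C = ρ c_p D = 1030 × 3990 × 138 = 5.67×10^8 J/(m²·K).
ΔQ = C ΔT = 5.67×10^8 × 2.69 = 1.53×10^9 J/m².

1.53×10^9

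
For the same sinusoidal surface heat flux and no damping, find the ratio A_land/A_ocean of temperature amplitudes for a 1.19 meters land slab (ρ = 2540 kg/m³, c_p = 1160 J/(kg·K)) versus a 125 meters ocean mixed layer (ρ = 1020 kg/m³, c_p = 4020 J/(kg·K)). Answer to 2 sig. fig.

150

C_ocean = 1020 × 4020 × 125 = 5.13×10^8 J/(m²·K).
C_land = 2540 × 1160 × 1.19 = 3.51×10^6 J/(m²·K).
Undamped amplitude ∝ 1/C, so A_land/A_ocean = C_ocean/C_land = 146.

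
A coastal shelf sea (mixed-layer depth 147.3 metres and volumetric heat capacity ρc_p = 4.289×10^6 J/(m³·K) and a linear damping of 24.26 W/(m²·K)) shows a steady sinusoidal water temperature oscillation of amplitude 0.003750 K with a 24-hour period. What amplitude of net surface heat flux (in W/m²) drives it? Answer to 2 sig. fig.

170

Areal heat capacity C = ρc_p × D = 4.289×10^6 × 147.3 = 6.32×10^8 J/(m²·K).
ω = 2π / 86400 s = 7.27×10^-5 s⁻¹.
√((Cω)² + λ²) = √((45900)² + 24.26²) = 45900 W/(m²·K).
F₀ = A × √((Cω)²+λ²) = 0.003750 × 45900 = 172 W/m².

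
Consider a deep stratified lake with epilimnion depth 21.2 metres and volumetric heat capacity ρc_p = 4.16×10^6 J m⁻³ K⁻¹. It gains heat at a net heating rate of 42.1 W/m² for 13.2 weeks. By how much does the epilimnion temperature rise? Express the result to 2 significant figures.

3.8 K

Areal heat capacity C = ρc_p × D = 4.16×10^6 × 21.2 = 8.82×10^7 J m⁻² K⁻¹.
Net heat input Q = F Δt = 42.1 × (13.2 weeks × 6.048×10^5 s/week) = 3.36×10^8 J/m².
ΔT = Q / C = 3.36×10^8 / 8.82×10^7 = 3.81 K.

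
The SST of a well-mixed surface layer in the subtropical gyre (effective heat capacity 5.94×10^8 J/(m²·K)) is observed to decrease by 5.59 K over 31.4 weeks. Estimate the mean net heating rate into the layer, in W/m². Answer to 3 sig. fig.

Areal heat capacity C = 5.94×10^8 J/(m²·K) (given).
Required heat per unit area: Q = C ΔT = 5.94×10^8 × -5.59 = -3.32×10^9 J/m².
Flux F = Q / Δt = -3.32×10^9 / 1.90×10^7 s = -175 W/m².

-175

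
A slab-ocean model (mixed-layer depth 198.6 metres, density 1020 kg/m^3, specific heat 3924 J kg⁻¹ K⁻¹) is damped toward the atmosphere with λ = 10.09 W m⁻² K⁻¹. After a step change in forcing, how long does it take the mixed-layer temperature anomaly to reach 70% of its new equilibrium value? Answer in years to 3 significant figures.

Areal heat capacity C = ρ c_p D = 1020 × 3924 × 198.6 = 7.95×10^8 J m⁻² K⁻¹.
τ = C / λ = 7.95×10^8 / 10.09 = 7.88×10^7 s.
Fraction reached: 1 − e^(−t/τ) = 0.70 ⇒ t = −τ ln(1 − 0.70) = τ × 1.20.
t = 9.48×10^7 s = 3.01 years.

3.01 years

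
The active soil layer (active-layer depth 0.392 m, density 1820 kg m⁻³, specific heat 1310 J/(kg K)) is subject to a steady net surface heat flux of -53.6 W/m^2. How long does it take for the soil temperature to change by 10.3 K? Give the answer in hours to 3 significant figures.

Areal heat capacity C = ρ c_p D = 1820 × 1310 × 0.392 = 9.35×10^5 J m⁻² K⁻¹.
Time required: Δt = C ΔT / F = 9.35×10^5 × -10.3 / -53.6 = 1.80×10^5 s.
In hours: 1.80×10^5 s / (3600 s/hour) = 49.9 hours.

49.9 hours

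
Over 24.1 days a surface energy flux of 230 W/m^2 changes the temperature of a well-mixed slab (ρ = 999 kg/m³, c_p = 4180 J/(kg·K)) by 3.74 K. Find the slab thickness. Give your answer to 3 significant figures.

30.7 m

Heat input Q = F Δt = 230 × 2.08×10^6 s = 4.79×10^8 J/m².
Required areal heat capacity C = Q / ΔT = 1.28×10^8 J/(m²·K).
Depth D = C / (ρ c_p) = 1.28×10^8 / (999 × 4180) = 30.7 m.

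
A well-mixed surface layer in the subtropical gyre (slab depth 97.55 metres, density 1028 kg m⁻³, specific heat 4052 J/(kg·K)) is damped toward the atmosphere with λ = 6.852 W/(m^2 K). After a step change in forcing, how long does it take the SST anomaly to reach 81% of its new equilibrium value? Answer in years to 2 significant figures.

3.1 years

Areal heat capacity C = ρ c_p D = 1028 × 4052 × 97.55 = 4.06×10^8 J/(m^2 K).
τ = C / λ = 4.06×10^8 / 6.852 = 5.93×10^7 s.
Fraction reached: 1 − e^(−t/τ) = 0.81 ⇒ t = −τ ln(1 − 0.81) = τ × 1.66.
t = 9.85×10^7 s = 3.12 years.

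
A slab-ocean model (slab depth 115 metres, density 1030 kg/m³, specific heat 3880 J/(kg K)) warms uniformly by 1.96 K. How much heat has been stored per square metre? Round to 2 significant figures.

9.0×10^8

Areal heat capacity C = ρ c_p D = 1030 × 3880 × 115 = 4.60×10^8 J/(m^2 K).
ΔQ = C ΔT = 4.60×10^8 × 1.96 = 9.01×10^8 J/m².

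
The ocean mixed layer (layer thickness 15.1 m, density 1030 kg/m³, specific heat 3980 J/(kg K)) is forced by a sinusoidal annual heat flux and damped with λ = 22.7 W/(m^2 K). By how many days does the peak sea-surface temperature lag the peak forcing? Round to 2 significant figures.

29 days

Areal heat capacity C = ρ c_p D = 1030 × 3980 × 15.1 = 6.19×10^7 J/(m^2 K).
ω = 2π / 3.15×10^7 s = 1.99×10^-7 s⁻¹.
Phase lag φ = arctan(Cω/λ) = arctan(12.3/22.7) = 0.498 rad.
Time lag = φ / ω = 0.498 / 1.99×10^-7 = 2.50×10^6 s = 28.9 days.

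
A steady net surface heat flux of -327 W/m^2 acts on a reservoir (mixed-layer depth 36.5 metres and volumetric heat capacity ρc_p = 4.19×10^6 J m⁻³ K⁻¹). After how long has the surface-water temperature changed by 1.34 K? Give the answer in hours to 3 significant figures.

Areal heat capacity C = ρc_p × D = 4.19×10^6 × 36.5 = 1.53×10^8 J m⁻² K⁻¹.
Time required: Δt = C ΔT / F = 1.53×10^8 × -1.34 / -327 = 6.27×10^5 s.
In hours: 6.27×10^5 s / (3600 s/hour) = 174 hours.

174 hours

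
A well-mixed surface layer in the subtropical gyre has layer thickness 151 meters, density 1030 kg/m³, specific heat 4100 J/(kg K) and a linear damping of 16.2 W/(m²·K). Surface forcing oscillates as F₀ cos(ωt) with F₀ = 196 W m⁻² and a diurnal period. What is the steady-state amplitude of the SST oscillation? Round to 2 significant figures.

0.0042 K

Areal heat capacity C = ρ c_p D = 1030 × 4100 × 151 = 6.38×10^8 J/(m²·K).
Angular frequency ω = 2π / T = 2π / 86400 s = 7.27×10^-5 s⁻¹.
√((Cω)² + λ²) = √((46400)² + 16.2²) = 46400 W/(m²·K).
Amplitude A = F₀ / √((Cω)²+λ²) = 196 / 46400 = 0.00423 K.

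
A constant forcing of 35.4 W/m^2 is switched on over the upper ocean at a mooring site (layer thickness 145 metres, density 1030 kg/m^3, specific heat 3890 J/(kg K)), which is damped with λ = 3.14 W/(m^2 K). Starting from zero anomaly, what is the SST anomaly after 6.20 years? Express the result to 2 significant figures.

7.4 K

Areal heat capacity C = ρ c_p D = 1030 × 3890 × 145 = 5.81×10^8 J/(m^2 K).
τ = C / λ = 5.81×10^8 / 3.14 = 1.85×10^8 s.
Equilibrium anomaly ΔT_eq = F / λ = 35.4 / 3.14 = 11.3 K.
t = 6.20 years = 1.96×10^8 s, so t/τ = 1.06.
ΔT(t) = ΔT_eq (1 − e^(−t/τ)) = 11.3 × (1 − e^−1.06) = 7.36 K.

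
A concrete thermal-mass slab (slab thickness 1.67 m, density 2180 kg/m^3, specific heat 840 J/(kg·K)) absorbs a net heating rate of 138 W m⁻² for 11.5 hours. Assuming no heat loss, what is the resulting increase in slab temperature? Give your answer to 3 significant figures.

Areal heat capacity C = ρ c_p D = 2180 × 840 × 1.67 = 3.06×10^6 J/(m^2 K).
Net heat input Q = F Δt = 138 × (11.5 hours × 3600 s/hour) = 5.71×10^6 J/m².
ΔT = Q / C = 5.71×10^6 / 3.06×10^6 = 1.87 K.

1.87 K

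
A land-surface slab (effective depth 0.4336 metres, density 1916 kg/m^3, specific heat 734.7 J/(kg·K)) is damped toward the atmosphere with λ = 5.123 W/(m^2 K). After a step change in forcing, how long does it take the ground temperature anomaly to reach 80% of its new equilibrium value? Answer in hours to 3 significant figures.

Areal heat capacity C = ρ c_p D = 1916 × 734.7 × 0.4336 = 6.10×10^5 J/(m²·K).
τ = C / λ = 6.10×10^5 / 5.123 = 1.19×10^5 s.
Fraction reached: 1 − e^(−t/τ) = 0.80 ⇒ t = −τ ln(1 − 0.80) = τ × 1.61.
t = 1.92×10^5 s = 53.3 hours.

53.3 hours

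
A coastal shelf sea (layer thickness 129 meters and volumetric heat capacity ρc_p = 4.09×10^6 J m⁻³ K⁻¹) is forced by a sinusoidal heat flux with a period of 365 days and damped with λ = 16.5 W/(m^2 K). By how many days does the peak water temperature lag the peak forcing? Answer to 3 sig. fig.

82.2 days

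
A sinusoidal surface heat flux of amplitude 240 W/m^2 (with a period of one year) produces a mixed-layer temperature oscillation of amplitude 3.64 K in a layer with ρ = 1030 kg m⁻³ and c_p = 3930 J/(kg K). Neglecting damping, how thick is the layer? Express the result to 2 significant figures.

ω = 2π / 3.15×10^7 s = 1.99×10^-7 s⁻¹.
Required C = F₀ / (A ω) = 240 / (3.64 × 1.99×10^-7) = 3.31×10^8 J/(m²·K).
D = C / (ρ c_p) = 3.31×10^8 / (1030 × 3930) = 81.8 m.

82 m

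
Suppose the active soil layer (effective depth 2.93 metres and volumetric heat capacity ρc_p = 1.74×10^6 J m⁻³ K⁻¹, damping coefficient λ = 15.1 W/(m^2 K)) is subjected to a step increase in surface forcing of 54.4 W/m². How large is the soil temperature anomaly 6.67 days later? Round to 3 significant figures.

2.95 K

Areal heat capacity C = ρc_p × D = 1.74×10^6 × 2.93 = 5.10×10^6 J m⁻² K⁻¹.
τ = C / λ = 5.10×10^6 / 15.1 = 3.38×10^5 s.
Equilibrium anomaly ΔT_eq = F / λ = 54.4 / 15.1 = 3.60 K.
t = 6.67 days = 5.76×10^5 s, so t/τ = 1.71.
ΔT(t) = ΔT_eq (1 − e^(−t/τ)) = 3.60 × (1 − e^−1.71) = 2.95 K.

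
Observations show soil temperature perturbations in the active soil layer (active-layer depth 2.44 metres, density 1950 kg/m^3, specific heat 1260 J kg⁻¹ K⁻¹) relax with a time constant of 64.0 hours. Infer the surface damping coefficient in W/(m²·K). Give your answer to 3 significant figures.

Areal heat capacity C = ρ c_p D = 1950 × 1260 × 2.44 = 6.00×10^6 J/(m²·K).
τ = 64.0 hours = 2.30×10^5 s.
λ = C / τ = 6.00×10^6 / 2.30×10^5 = 26.0 W/(m²·K).

26.0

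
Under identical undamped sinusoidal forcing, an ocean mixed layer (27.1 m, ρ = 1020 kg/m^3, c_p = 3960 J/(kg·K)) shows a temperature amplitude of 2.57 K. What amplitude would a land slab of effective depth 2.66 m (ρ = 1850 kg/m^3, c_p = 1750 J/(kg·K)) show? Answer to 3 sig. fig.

C_ocean = 1.09×10^8 J/(m²·K); C_land = 8.61×10^6 J/(m²·K).
A ∝ 1/C ⇒ A_land = A_ocean × C_ocean/C_land = 2.57 × 12.7 = 32.7 K.

32.7 K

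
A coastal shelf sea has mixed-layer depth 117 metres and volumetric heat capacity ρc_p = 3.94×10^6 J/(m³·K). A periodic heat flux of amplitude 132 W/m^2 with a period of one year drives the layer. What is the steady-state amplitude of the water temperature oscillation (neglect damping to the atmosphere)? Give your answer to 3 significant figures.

1.44 K

Areal heat capacity C = ρc_p × D = 3.94×10^6 × 117 = 4.61×10^8 J/(m²·K).
Angular frequency ω = 2π / T = 2π / 3.15×10^7 s = 1.99×10^-7 s⁻¹.
Cω = 4.61×10^8 × 1.99×10^-7 = 91.8 W/(m²·K).
Amplitude A = F₀ / (Cω) = 132 / 91.8 = 1.44 K.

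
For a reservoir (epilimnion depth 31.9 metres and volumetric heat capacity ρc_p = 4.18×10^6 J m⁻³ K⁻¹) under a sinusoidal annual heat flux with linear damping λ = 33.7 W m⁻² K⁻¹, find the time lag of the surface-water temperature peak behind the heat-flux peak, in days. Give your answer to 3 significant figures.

Areal heat capacity C = ρc_p × D = 4.18×10^6 × 31.9 = 1.33×10^8 J m⁻² K⁻¹.
ω = 2π / 3.15×10^7 s = 1.99×10^-7 s⁻¹.
Phase lag φ = arctan(Cω/λ) = arctan(26.6/33.7) = 0.668 rad.
Time lag = φ / ω = 0.668 / 1.99×10^-7 = 3.35×10^6 s = 38.8 days.

38.8 days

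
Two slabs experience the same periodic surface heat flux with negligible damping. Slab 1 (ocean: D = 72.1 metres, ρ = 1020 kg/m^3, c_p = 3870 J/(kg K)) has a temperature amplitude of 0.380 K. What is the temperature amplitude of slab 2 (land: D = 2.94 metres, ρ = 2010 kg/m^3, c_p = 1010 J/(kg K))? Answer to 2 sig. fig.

C_ocean = 2.85×10^8 J/(m²·K); C_land = 5.97×10^6 J/(m²·K).
A ∝ 1/C ⇒ A_land = A_ocean × C_ocean/C_land = 0.380 × 47.7 = 18.1 K.

18 K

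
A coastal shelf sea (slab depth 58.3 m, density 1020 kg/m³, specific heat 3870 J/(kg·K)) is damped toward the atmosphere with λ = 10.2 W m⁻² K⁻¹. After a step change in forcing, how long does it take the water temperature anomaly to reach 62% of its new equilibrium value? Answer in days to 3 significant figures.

Areal heat capacity C = ρ c_p D = 1020 × 3870 × 58.3 = 2.30×10^8 J/(m²·K).
τ = C / λ = 2.30×10^8 / 10.2 = 2.26×10^7 s.
Fraction reached: 1 − e^(−t/τ) = 0.62 ⇒ t = −τ ln(1 − 0.62) = τ × 0.968.
t = 2.18×10^7 s = 253 days.

253 days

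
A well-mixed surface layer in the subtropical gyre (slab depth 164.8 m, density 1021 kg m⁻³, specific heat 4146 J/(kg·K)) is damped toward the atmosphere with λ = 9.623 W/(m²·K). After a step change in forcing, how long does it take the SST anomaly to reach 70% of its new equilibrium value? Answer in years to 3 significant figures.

Areal heat capacity C = ρ c_p D = 1021 × 4146 × 164.8 = 6.98×10^8 J/(m²·K).
τ = C / λ = 6.98×10^8 / 9.623 = 7.25×10^7 s.
Fraction reached: 1 − e^(−t/τ) = 0.70 ⇒ t = −τ ln(1 − 0.70) = τ × 1.20.
t = 8.73×10^7 s = 2.77 years.

2.77 years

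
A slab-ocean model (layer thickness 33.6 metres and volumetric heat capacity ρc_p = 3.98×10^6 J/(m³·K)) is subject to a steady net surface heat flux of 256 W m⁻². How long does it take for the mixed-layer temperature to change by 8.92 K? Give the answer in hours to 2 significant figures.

Areal heat capacity C = ρc_p × D = 3.98×10^6 × 33.6 = 1.34×10^8 J m⁻² K⁻¹.
Time required: Δt = C ΔT / F = 1.34×10^8 × 8.92 / 256 = 4.66×10^6 s.
In hours: 4.66×10^6 s / (3600 s/hour) = 1290 hours.

1300 hours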